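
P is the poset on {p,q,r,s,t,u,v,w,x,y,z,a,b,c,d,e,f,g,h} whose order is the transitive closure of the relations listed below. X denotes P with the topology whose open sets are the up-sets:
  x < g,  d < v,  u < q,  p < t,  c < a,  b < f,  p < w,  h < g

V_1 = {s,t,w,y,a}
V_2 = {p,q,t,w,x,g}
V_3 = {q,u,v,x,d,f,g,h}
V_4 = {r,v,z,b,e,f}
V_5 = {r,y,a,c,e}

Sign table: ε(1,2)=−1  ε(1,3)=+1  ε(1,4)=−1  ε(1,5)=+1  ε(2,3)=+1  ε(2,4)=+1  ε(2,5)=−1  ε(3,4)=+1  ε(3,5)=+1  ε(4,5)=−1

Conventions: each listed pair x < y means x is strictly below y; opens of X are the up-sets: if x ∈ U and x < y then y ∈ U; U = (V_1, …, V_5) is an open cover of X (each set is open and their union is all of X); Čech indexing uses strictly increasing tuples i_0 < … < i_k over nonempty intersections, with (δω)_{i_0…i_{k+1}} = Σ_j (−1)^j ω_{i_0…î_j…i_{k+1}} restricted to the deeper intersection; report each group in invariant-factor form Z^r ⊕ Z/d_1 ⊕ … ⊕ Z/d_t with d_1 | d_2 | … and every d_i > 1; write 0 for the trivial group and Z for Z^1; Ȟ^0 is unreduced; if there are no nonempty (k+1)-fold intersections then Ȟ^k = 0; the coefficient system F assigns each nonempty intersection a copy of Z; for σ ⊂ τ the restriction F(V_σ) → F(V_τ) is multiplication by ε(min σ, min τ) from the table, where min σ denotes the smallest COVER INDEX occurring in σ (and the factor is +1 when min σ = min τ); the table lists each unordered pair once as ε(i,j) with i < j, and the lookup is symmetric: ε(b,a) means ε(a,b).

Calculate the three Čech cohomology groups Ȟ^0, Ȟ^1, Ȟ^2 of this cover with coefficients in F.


nerve of the cover:
  V12={t,w} V15={y,a} V23={q,x,g} V34={v,f} V45={r,e}
C dims 5,5; δ0: rk 4, SNF 1^4
Ȟ^0 = (5 − 4) − 0 = 1, so Ȟ^0 ≅ Z
Ȟ^1 = (5 − 0) − 4 = 1, so Ȟ^1 ≅ Z
Ȟ^2 = (0 − 0) − 0 = 0, so Ȟ^2 ≅ 0

Ȟ^0(U;F) ≅ Z,  Ȟ^1(U;F) ≅ Z,  Ȟ^2(U;F) ≅ 0


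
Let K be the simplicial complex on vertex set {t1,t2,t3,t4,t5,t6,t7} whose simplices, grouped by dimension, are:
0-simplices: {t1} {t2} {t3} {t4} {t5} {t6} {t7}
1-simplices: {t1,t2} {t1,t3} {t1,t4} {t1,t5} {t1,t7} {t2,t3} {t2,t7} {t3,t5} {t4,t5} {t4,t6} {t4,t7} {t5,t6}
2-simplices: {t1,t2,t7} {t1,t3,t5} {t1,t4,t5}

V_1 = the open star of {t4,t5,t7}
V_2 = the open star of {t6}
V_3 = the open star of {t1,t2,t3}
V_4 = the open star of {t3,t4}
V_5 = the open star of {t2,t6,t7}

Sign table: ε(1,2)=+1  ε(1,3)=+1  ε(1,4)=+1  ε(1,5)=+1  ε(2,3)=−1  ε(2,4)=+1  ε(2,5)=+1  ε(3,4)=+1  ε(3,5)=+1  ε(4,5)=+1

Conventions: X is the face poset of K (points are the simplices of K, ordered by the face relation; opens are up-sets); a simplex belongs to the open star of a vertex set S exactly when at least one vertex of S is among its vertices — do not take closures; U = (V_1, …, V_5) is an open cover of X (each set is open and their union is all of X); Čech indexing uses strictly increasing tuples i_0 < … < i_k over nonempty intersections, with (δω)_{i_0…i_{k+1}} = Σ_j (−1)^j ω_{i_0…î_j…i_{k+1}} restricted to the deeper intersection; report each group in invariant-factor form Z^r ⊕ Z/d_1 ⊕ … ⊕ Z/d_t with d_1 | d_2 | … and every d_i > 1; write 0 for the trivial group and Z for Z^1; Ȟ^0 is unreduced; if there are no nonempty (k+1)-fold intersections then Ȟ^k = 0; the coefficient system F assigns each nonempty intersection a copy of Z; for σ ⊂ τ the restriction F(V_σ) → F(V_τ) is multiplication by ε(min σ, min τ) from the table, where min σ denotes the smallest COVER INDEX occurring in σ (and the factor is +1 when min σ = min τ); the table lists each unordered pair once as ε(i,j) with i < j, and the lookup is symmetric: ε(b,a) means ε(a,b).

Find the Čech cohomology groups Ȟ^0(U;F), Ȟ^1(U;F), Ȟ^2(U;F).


nonempty overlaps:
  V1={{t4},{t5},{t7},{t1,t4},{t1,t5},{t1,t7},{t2,t7},{t3,t5},{t4,t5},{t4,t6},{t4,t7},{t5,t6},{t1,t2,t7},{t1,t3,t5},{t1,t4,t5}} V2={{t6},{t4,t6},{t5,t6}} V3={{t1},{t2},{t3},{t1,t2},{t1,t3},{t1,t4},{t1,t5},{t1,t7},{t2,t3},{t2,t7},{t3,t5},{t1,t2,t7},{t1,t3,t5},{t1,t4,t5}} V4={{t3},{t4},{t1,t3},{t1,t4},{t2,t3},{t3,t5},{t4,t5},{t4,t6},{t4,t7},{t1,t3,t5},{t1,t4,t5}} V5={{t2},{t6},{t7},{t1,t2},{t1,t7},{t2,t3},{t2,t7},{t4,t6},{t4,t7},{t5,t6},{t1,t2,t7}}
  V12={{t4,t6},{t5,t6}} V13={{t1,t4},{t1,t5},{t1,t7},{t2,t7},{t3,t5},{t1,t2,t7},{t1,t3,t5},{t1,t4,t5}} V14={{t4},{t1,t4},{t3,t5},{t4,t5},{t4,t6},{t4,t7},{t1,t3,t5},{t1,t4,t5}} V15={{t7},{t1,t7},{t2,t7},{t4,t6},{t4,t7},{t5,t6},{t1,t2,t7}} V24={{t4,t6}} V25={{t6},{t4,t6},{t5,t6}} V34={{t3},{t1,t3},{t1,t4},{t2,t3},{t3,t5},{t1,t3,t5},{t1,t4,t5}} V35={{t2},{t1,t2},{t1,t7},{t2,t3},{t2,t7},{t1,t2,t7}} V45={{t2,t3},{t4,t6},{t4,t7}}
  V124={{t4,t6}} V125={{t4,t6},{t5,t6}} V134={{t1,t4},{t3,t5},{t1,t3,t5},{t1,t4,t5}} V135={{t1,t7},{t2,t7},{t1,t2,t7}} V145={{t4,t6},{t4,t7}} V245={{t4,t6}} V345={{t2,t3}}
  V1245={{t4,t6}}
C dims 5,9,7,1; δ0: rk 4, SNF 1^4; δ1: rk 5, SNF 1^5; δ2: rk 1, SNF 1^1
degree 0: 5−4−0 = 1 → Ȟ^0 ≅ Z
degree 1: 9−5−4 = 0 → Ȟ^1 ≅ 0
degree 2: 7−1−5 = 1 → Ȟ^2 ≅ Z

Ȟ^0 ≅ Z, Ȟ^1 ≅ 0 and Ȟ^2 ≅ Z


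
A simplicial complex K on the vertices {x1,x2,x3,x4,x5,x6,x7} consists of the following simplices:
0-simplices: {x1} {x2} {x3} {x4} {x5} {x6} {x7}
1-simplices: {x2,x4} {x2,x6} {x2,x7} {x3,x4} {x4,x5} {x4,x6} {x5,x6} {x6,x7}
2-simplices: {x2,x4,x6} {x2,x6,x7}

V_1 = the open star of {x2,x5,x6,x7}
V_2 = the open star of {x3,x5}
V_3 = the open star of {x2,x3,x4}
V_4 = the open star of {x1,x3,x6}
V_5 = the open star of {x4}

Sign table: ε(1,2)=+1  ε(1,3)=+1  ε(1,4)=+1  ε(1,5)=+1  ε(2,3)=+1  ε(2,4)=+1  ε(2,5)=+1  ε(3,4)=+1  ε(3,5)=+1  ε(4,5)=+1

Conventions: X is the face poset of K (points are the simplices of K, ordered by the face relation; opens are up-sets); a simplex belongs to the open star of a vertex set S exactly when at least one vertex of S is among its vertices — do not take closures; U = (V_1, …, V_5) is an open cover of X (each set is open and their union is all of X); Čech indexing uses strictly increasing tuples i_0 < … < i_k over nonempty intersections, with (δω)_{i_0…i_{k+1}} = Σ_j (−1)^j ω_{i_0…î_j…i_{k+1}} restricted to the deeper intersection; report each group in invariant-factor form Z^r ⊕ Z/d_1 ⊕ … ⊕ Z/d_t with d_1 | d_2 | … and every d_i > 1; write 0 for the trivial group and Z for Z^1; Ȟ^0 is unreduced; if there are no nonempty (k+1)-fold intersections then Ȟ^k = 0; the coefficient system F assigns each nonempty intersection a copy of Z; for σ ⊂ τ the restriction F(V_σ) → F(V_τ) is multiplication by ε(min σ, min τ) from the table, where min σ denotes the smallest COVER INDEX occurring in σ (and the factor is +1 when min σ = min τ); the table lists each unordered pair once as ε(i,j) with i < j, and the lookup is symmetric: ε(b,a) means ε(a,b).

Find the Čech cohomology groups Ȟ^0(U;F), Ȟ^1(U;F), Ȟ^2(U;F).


Ȟ^0(U;F) ≅ Z; Ȟ^1(U;F) ≅ 0; Ȟ^2(U;F) ≅ Z

intersection data:
  V1={{x2},{x5},{x6},{x7},{x2,x4},{x2,x6},{x2,x7},{x4,x5},{x4,x6},{x5,x6},{x6,x7},{x2,x4,x6},{x2,x6,x7}} V2={{x3},{x5},{x3,x4},{x4,x5},{x5,x6}} V3={{x2},{x3},{x4},{x2,x4},{x2,x6},{x2,x7},{x3,x4},{x4,x5},{x4,x6},{x2,x4,x6},{x2,x6,x7}} V4={{x1},{x3},{x6},{x2,x6},{x3,x4},{x4,x6},{x5,x6},{x6,x7},{x2,x4,x6},{x2,x6,x7}} V5={{x4},{x2,x4},{x3,x4},{x4,x5},{x4,x6},{x2,x4,x6}}
  V12={{x5},{x4,x5},{x5,x6}} V13={{x2},{x2,x4},{x2,x6},{x2,x7},{x4,x5},{x4,x6},{x2,x4,x6},{x2,x6,x7}} V14={{x6},{x2,x6},{x4,x6},{x5,x6},{x6,x7},{x2,x4,x6},{x2,x6,x7}} V15={{x2,x4},{x4,x5},{x4,x6},{x2,x4,x6}} V23={{x3},{x3,x4},{x4,x5}} V24={{x3},{x3,x4},{x5,x6}} V25={{x3,x4},{x4,x5}} V34={{x3},{x2,x6},{x3,x4},{x4,x6},{x2,x4,x6},{x2,x6,x7}} V35={{x4},{x2,x4},{x3,x4},{x4,x5},{x4,x6},{x2,x4,x6}} V45={{x3,x4},{x4,x6},{x2,x4,x6}}
  V123={{x4,x5}} V124={{x5,x6}} V125={{x4,x5}} V134={{x2,x6},{x4,x6},{x2,x4,x6},{x2,x6,x7}} V135={{x2,x4},{x4,x5},{x4,x6},{x2,x4,x6}} V145={{x4,x6},{x2,x4,x6}} V234={{x3},{x3,x4}} V235={{x3,x4},{x4,x5}} V245={{x3,x4}} V345={{x3,x4},{x4,x6},{x2,x4,x6}}
  V1235={{x4,x5}} V1345={{x4,x6},{x2,x4,x6}} V2345={{x3,x4}}
C dims 5,10,10,3; δ0: rk 4, SNF 1^4; δ1: rk 6, SNF 1^6; δ2: rk 3, SNF 1^3
Ȟ^0 = (5 − 4) − 0 = 1, so Ȟ^0 ≅ Z
Ȟ^1 = (10 − 6) − 4 = 0, so Ȟ^1 ≅ 0
Ȟ^2 = (10 − 3) − 6 = 1, so Ȟ^2 ≅ Z


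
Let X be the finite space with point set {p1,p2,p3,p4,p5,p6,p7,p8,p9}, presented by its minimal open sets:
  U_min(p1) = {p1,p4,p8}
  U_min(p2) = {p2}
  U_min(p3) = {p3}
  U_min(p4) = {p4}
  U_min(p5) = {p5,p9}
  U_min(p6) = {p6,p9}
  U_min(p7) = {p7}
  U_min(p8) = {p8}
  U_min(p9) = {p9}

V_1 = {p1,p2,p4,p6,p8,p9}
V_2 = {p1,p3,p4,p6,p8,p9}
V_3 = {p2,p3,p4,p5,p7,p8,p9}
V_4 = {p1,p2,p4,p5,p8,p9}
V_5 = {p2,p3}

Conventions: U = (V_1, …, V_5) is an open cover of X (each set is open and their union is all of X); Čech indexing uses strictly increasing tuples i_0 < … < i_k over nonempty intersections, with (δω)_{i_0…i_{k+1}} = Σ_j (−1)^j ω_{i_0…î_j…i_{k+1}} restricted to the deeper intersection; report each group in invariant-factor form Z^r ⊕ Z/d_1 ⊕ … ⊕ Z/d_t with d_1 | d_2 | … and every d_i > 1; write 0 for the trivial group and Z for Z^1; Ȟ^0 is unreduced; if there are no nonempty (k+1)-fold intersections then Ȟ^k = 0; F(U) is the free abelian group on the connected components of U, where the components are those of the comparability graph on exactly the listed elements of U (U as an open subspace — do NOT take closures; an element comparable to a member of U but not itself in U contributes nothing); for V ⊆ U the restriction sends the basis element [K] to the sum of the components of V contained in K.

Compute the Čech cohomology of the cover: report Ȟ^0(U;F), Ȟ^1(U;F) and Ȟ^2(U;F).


Ȟ^0(U;F) ≅ Z^5, Ȟ^1(U;F) ≅ 0, Ȟ^2(U;F) ≅ 0

nerve of the cover:
  V12={p1,p4,p6,p8,p9} V13={p2,p4,p8,p9} V14={p1,p2,p4,p8,p9} V15={p2} V23={p3,p4,p8,p9} V24={p1,p4,p8,p9} V25={p3} V34={p2,p4,p5,p8,p9} V35={p2,p3} V45={p2}
  V123={p4,p8,p9} V124={p1,p4,p8,p9} V134={p2,p4,p8,p9} V135={p2} V145={p2} V234={p4,p8,p9} V235={p3} V345={p2}
  V1234={p4,p8,p9} V1345={p2}
components per intersection:
  V1: {p1,p4,p8} {p2} {p6,p9}
  V2: {p1,p4,p8} {p3} {p6,p9}
  V3: {p2} {p3} {p4} {p5,p9} {p7} {p8}
  V4: {p1,p4,p8} {p2} {p5,p9}
  V5: {p2} {p3}
  V12: {p1,p4,p8} {p6,p9}
  V13: {p2} {p4} {p8} {p9}
  V14: {p1,p4,p8} {p2} {p9}
  V15: {p2}
  V23: {p3} {p4} {p8} {p9}
  V24: {p1,p4,p8} {p9}
  V25: {p3}
  V34: {p2} {p4} {p5,p9} {p8}
  V35: {p2} {p3}
  V45: {p2}
  V123: {p4} {p8} {p9}
  V124: {p1,p4,p8} {p9}
  V134: {p2} {p4} {p8} {p9}
  V135: {p2}
  V145: {p2}
  V234: {p4} {p8} {p9}
  V235: {p3}
  V345: {p2}
  V1234: {p4} {p8} {p9}
  V1345: {p2}
C dims 17,24,16,4; δ0: rk 12, SNF 1^12; δ1: rk 12, SNF 1^12; δ2: rk 4, SNF 1^4
Ȟ^0 = (17 − 12) − 0 = 5, so Ȟ^0 ≅ Z^5
Ȟ^1 = (24 − 12) − 12 = 0, so Ȟ^1 ≅ 0
Ȟ^2 = (16 − 4) − 12 = 0, so Ȟ^2 ≅ 0


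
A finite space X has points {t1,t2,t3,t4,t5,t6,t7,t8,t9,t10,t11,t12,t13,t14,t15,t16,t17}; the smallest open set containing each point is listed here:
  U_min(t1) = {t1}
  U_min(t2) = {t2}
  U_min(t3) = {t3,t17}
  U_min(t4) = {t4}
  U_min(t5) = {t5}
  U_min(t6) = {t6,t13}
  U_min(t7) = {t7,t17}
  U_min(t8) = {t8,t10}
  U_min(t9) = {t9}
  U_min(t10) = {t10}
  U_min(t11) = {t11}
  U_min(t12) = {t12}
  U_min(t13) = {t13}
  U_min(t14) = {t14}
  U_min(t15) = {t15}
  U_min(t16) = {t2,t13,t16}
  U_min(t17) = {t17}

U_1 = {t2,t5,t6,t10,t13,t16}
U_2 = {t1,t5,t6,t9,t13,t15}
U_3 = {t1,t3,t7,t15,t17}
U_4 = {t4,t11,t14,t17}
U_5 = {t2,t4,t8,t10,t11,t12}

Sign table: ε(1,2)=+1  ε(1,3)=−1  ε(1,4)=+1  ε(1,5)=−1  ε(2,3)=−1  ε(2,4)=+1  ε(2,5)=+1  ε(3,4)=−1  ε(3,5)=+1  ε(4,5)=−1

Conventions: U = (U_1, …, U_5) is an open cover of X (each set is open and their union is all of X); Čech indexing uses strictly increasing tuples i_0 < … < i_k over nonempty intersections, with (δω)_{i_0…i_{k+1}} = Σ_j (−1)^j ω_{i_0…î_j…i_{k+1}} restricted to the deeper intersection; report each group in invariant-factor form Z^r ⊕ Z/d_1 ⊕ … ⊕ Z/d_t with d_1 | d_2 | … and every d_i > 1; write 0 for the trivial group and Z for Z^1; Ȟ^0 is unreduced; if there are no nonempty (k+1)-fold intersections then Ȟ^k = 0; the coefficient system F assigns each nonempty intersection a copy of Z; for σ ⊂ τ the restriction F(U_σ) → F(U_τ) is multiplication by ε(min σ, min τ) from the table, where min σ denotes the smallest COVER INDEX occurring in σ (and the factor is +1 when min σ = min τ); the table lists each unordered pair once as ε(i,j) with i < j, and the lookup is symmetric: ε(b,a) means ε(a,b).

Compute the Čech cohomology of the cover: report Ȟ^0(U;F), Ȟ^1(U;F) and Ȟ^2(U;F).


nonempty intersections:
  U12={t5,t6,t13} U15={t2,t10} U23={t1,t15} U34={t17} U45={t4,t11}
C dims 5,5; δ0: rk 4, SNF 1^4
Ȟ^0: (5−4)−0=1 ⇒ Z
Ȟ^1: (5−0)−4=1 ⇒ Z
Ȟ^2: (0−0)−0=0 ⇒ 0

Ȟ^0 ≅ Z; Ȟ^1 ≅ Z; Ȟ^2 ≅ 0


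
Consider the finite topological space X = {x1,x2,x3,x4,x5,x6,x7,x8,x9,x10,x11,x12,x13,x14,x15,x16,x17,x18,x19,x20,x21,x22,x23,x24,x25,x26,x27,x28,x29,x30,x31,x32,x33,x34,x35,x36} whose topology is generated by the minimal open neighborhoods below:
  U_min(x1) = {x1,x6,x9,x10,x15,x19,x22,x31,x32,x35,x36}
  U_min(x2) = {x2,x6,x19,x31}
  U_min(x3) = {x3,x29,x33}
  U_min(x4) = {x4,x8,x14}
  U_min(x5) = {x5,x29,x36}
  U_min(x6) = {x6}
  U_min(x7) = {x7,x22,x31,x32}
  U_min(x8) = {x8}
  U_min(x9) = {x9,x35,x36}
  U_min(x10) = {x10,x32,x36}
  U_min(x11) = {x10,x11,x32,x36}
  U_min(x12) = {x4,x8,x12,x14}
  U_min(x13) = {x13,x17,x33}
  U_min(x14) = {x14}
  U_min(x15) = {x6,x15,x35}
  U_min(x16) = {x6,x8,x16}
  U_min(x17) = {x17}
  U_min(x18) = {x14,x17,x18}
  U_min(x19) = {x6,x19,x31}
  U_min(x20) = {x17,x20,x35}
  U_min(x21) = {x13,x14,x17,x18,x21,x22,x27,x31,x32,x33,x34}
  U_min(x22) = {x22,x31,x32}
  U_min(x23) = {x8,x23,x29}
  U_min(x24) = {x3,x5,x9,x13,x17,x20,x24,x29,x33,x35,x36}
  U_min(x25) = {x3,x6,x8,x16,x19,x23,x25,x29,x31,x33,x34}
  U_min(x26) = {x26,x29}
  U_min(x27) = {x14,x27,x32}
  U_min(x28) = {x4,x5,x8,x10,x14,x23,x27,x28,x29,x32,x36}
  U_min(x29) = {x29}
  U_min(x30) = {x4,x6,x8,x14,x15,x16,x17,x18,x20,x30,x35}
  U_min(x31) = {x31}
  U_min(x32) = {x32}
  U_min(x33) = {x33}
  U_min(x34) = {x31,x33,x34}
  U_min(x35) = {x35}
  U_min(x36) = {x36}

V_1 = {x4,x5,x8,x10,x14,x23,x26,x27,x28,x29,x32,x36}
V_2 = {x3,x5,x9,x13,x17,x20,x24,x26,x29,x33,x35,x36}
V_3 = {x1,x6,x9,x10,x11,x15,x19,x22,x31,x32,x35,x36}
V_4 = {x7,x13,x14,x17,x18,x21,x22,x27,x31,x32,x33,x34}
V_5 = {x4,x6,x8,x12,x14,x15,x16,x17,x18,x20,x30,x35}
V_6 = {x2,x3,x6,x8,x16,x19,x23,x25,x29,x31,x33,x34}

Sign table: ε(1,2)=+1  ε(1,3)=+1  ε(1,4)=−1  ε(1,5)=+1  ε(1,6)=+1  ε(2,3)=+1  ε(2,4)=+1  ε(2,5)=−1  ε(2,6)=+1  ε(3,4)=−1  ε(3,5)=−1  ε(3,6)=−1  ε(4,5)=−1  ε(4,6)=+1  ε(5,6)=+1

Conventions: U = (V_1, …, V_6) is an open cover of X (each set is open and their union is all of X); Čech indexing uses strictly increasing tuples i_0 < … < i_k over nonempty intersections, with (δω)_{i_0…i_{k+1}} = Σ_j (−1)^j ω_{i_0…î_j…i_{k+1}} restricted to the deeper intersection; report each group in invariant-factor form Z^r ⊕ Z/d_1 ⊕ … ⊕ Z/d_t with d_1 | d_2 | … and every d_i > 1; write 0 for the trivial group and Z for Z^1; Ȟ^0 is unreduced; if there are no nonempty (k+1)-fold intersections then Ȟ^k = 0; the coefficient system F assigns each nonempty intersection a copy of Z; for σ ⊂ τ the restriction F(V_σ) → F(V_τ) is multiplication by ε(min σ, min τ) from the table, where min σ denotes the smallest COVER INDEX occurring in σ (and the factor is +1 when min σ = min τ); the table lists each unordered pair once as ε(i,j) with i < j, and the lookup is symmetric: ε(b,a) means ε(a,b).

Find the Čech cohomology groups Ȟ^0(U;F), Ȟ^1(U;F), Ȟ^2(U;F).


Ȟ^0 ≅ 0; Ȟ^1 ≅ Z/2; Ȟ^2 ≅ Z

intersection data:
  V12={x5,x26,x29,x36} V13={x10,x32,x36} V14={x14,x27,x32} V15={x4,x8,x14} V16={x8,x23,x29} V23={x9,x35,x36} V24={x13,x17,x33} V25={x17,x20,x35} V26={x3,x29,x33} V34={x22,x31,x32} V35={x6,x15,x35} V36={x6,x19,x31} V45={x14,x17,x18} V46={x31,x33,x34} V56={x6,x8,x16}
  V123={x36} V126={x29} V134={x32} V145={x14} V156={x8} V235={x35} V245={x17} V246={x33} V346={x31} V356={x6}
C dims 6,15,10; δ0: rk 6, SNF 1^5·2; δ1: rk 9, SNF 1^9
Ȟ^0 = (6 − 6) − 0 = 0, so Ȟ^0 ≅ 0
Ȟ^1 = (15 − 9) − 6 = 0 plus torsion [2], so Ȟ^1 ≅ Z/2
Ȟ^2 = (10 − 0) − 9 = 1, so Ȟ^2 ≅ Z


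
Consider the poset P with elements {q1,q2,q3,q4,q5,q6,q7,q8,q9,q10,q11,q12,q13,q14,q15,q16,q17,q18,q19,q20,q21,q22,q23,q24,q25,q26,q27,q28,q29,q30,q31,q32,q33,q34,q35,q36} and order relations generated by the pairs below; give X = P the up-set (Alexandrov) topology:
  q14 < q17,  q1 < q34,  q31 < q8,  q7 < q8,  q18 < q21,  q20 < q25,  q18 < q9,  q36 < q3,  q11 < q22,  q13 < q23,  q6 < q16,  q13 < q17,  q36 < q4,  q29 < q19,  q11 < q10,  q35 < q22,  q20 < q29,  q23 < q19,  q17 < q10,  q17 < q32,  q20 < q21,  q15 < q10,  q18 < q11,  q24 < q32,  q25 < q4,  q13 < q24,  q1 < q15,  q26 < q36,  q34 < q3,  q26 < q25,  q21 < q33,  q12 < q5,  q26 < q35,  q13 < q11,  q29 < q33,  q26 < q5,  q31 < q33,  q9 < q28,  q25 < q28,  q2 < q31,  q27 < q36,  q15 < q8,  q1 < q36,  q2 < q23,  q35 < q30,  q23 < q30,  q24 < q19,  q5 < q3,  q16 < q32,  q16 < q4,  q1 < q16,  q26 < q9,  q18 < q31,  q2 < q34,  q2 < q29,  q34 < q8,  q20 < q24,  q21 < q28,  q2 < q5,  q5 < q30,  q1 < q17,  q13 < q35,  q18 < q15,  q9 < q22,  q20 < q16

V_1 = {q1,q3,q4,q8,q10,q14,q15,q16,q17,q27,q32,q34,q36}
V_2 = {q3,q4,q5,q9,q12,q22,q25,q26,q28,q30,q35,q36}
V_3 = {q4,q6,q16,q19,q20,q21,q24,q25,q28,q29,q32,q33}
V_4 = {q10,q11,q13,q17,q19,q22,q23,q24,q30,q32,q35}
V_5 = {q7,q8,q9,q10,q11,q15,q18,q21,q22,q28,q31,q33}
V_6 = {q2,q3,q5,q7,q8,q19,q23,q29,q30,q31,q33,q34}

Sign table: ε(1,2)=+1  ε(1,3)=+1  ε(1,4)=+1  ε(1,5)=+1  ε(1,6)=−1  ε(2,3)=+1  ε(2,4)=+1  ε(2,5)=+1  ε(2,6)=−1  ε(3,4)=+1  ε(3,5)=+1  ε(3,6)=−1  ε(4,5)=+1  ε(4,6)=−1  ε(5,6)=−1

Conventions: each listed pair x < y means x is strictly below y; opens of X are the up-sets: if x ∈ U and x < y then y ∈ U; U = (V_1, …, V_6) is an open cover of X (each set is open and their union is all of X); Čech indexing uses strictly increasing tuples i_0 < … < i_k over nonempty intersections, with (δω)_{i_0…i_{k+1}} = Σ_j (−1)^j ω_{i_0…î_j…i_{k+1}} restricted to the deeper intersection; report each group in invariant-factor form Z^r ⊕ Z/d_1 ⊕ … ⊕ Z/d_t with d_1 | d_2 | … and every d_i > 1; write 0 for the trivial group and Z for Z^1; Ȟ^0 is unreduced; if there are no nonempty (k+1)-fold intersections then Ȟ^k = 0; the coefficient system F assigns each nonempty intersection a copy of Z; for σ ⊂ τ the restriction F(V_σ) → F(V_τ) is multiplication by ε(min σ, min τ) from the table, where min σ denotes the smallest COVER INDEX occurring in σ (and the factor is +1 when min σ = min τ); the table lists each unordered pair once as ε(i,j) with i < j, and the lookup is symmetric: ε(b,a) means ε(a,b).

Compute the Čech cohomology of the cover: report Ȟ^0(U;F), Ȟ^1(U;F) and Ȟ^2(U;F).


Ȟ^0 = Z, Ȟ^1 = 0 and Ȟ^2 = Z/2

nonempty overlaps:
  V12={q3,q4,q36} V13={q4,q16,q32} V14={q10,q17,q32} V15={q8,q10,q15} V16={q3,q8,q34} V23={q4,q25,q28} V24={q22,q30,q35} V25={q9,q22,q28} V26={q3,q5,q30} V34={q19,q24,q32} V35={q21,q28,q33} V36={q19,q29,q33} V45={q10,q11,q22} V46={q19,q23,q30} V56={q7,q8,q31,q33}
  V123={q4} V126={q3} V134={q32} V145={q10} V156={q8} V235={q28} V245={q22} V246={q30} V346={q19} V356={q33}
C dims 6,15,10; δ0: rk 5, SNF 1^5; δ1: rk 10, SNF 1^9·2
degree 0: 6−5−0 = 1 → Ȟ^0 ≅ Z
degree 1: 15−10−5 = 0 → Ȟ^1 ≅ 0
degree 2: 10−0−10 = 0 plus torsion [2] → Ȟ^2 ≅ Z/2


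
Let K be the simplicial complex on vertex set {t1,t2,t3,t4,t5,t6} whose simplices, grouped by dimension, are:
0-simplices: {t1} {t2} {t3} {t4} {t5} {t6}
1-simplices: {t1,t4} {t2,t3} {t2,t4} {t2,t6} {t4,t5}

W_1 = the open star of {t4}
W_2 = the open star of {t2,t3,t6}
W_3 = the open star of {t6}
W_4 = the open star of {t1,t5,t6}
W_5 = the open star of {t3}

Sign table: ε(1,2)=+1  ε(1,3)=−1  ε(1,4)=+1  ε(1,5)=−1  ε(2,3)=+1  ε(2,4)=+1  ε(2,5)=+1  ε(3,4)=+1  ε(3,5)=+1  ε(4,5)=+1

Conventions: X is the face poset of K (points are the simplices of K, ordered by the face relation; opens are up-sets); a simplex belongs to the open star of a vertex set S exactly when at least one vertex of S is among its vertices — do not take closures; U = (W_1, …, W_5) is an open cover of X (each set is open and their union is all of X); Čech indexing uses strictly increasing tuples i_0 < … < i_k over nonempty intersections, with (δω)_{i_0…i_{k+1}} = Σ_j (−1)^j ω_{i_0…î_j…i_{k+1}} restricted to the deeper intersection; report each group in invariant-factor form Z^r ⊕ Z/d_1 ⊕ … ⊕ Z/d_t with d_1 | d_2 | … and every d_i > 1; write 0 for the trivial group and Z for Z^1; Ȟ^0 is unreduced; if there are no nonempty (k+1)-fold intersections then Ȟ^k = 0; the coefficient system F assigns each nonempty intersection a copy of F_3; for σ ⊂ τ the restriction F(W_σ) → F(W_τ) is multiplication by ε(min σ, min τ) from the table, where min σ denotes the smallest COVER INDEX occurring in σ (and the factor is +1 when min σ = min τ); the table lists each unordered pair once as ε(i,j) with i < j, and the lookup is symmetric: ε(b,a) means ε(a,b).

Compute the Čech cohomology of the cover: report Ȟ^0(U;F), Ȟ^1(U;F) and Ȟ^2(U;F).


intersection data:
  W1={{t4},{t1,t4},{t2,t4},{t4,t5}} W2={{t2},{t3},{t6},{t2,t3},{t2,t4},{t2,t6}} W3={{t6},{t2,t6}} W4={{t1},{t5},{t6},{t1,t4},{t2,t6},{t4,t5}} W5={{t3},{t2,t3}}
  W12={{t2,t4}} W14={{t1,t4},{t4,t5}} W23={{t6},{t2,t6}} W24={{t6},{t2,t6}} W25={{t3},{t2,t3}} W34={{t6},{t2,t6}}
  W234={{t6},{t2,t6}}
C dims 5,6,1; δ0: rk_F3 4; δ1: rk_F3 1
Ȟ^0 = (5 − 4) − 0 = 1, so Ȟ^0 ≅ Z/3
Ȟ^1 = (6 − 1) − 4 = 1, so Ȟ^1 ≅ Z/3
Ȟ^2 = (1 − 0) − 1 = 0, so Ȟ^2 ≅ 0

Ȟ^0 = Z/3; Ȟ^1 = Z/3; Ȟ^2 = 0


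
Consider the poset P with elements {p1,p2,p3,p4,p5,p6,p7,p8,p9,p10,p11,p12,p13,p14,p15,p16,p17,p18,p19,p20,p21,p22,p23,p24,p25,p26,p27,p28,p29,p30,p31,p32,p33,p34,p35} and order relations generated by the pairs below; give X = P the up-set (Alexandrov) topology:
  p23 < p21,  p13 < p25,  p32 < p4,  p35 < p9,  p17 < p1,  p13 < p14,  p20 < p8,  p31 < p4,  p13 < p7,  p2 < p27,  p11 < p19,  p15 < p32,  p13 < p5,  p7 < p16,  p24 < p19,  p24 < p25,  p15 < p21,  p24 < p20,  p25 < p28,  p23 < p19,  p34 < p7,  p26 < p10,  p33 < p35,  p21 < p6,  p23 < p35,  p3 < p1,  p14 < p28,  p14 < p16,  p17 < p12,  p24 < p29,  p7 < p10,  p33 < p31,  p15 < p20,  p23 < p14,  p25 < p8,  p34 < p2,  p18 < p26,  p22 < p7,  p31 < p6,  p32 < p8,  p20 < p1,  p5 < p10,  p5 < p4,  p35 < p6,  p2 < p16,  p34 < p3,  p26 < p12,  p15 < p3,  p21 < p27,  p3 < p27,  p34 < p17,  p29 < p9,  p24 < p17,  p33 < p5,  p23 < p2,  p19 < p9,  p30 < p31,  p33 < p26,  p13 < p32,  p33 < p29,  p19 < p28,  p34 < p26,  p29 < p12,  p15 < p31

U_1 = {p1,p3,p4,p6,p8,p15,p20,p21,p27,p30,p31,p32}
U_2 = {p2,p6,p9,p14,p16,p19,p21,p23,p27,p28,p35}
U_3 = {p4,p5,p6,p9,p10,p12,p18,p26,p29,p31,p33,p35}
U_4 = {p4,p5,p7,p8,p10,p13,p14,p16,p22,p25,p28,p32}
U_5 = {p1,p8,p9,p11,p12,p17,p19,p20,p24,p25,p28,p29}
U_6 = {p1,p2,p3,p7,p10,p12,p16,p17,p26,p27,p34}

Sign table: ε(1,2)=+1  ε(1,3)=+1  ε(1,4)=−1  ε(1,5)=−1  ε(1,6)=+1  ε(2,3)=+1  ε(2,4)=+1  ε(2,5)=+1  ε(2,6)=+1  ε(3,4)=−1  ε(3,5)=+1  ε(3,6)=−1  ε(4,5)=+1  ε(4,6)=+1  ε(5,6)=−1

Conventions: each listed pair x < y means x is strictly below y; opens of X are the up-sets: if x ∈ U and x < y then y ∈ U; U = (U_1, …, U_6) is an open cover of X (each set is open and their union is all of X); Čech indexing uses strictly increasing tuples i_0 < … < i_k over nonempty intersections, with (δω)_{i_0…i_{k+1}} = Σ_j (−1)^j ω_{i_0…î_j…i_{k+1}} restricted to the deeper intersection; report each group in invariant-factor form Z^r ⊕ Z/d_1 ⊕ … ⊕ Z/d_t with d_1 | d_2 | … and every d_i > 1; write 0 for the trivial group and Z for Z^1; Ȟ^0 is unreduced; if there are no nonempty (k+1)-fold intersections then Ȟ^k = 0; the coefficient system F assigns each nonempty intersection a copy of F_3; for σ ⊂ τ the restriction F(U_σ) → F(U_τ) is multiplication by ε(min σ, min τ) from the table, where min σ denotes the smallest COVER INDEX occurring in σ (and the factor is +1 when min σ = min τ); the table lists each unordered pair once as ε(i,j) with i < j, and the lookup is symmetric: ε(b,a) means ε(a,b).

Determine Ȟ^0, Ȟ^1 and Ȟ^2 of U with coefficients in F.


Ȟ^0 = 0,  Ȟ^1 = 0,  Ȟ^2 = Z/3

nerve simplices:
  U12={p6,p21,p27} U13={p4,p6,p31} U14={p4,p8,p32} U15={p1,p8,p20} U16={p1,p3,p27} U23={p6,p9,p35} U24={p14,p16,p28} U25={p9,p19,p28} U26={p2,p16,p27} U34={p4,p5,p10} U35={p9,p12,p29} U36={p10,p12,p26} U45={p8,p25,p28} U46={p7,p10,p16} U56={p1,p12,p17}
  U123={p6} U126={p27} U134={p4} U145={p8} U156={p1} U235={p9} U245={p28} U246={p16} U346={p10} U356={p12}
C dims 6,15,10; δ0: rk_F3 6; δ1: rk_F3 9
degree 0: 6−6−0 = 0 → Ȟ^0 ≅ 0
degree 1: 15−9−6 = 0 → Ȟ^1 ≅ 0
degree 2: 10−0−9 = 1 → Ȟ^2 ≅ Z/3


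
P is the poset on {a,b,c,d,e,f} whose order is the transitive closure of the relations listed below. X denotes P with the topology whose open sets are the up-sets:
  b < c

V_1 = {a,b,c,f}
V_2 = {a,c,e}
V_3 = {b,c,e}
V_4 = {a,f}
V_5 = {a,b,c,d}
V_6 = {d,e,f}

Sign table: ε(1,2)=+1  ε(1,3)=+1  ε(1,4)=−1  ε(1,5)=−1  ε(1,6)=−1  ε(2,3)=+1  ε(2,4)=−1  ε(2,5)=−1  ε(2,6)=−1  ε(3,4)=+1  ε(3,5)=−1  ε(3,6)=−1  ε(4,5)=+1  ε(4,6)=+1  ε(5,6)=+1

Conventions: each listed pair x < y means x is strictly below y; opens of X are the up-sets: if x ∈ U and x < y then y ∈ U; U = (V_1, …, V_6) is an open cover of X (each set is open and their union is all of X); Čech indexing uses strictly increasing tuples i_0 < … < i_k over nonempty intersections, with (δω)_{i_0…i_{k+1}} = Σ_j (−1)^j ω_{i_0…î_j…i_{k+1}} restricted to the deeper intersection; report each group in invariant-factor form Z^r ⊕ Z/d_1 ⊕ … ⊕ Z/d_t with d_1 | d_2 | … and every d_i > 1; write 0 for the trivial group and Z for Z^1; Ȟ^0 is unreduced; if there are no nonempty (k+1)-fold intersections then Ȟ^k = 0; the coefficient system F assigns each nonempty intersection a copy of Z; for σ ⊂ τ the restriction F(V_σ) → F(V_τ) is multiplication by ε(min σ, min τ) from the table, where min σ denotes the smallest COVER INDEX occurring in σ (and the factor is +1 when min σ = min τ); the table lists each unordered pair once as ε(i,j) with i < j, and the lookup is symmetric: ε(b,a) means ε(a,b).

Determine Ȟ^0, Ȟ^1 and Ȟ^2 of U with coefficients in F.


Ȟ^0(U;F) ≅ Z, Ȟ^1(U;F) ≅ Z^2, Ȟ^2(U;F) ≅ 0

nonempty intersections:
  V12={a,c} V13={b,c} V14={a,f} V15={a,b,c} V16={f} V23={c,e} V24={a} V25={a,c} V26={e} V35={b,c} V36={e} V45={a} V46={f} V56={d}
  V123={c} V124={a} V125={a,c} V135={b,c} V145={a} V146={f} V235={c} V236={e} V245={a}
  V1235={c} V1245={a}
C dims 6,14,9,2; δ0: rk 5, SNF 1^5; δ1: rk 7, SNF 1^7; δ2: rk 2, SNF 1^2
Ȟ^0: (6−5)−0=1 ⇒ Z
Ȟ^1: (14−7)−5=2 ⇒ Z^2
Ȟ^2: (9−2)−7=0 ⇒ 0


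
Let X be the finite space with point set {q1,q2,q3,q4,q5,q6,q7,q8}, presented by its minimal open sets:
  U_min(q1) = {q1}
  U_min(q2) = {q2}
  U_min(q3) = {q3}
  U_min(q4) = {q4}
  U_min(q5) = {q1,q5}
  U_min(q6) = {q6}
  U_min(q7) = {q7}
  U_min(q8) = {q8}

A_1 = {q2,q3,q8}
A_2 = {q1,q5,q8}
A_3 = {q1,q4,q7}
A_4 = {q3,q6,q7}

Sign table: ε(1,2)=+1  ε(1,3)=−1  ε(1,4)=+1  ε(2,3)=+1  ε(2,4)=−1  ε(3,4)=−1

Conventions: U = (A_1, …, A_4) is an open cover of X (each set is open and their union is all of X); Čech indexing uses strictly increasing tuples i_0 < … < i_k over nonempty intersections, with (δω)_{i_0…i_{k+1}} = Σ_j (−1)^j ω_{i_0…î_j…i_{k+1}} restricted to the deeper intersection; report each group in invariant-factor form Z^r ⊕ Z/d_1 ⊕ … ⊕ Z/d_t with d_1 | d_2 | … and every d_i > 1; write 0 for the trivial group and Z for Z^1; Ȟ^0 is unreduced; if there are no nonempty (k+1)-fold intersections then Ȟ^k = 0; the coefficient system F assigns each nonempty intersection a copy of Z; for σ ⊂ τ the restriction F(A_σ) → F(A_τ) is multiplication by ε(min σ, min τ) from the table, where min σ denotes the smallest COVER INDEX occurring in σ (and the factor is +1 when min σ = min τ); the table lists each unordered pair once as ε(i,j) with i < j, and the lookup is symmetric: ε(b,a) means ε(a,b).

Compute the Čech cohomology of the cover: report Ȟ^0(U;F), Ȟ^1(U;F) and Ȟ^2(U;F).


Ȟ^0 = 0, Ȟ^1 = Z/2, Ȟ^2 = 0

nerve simplices:
  A12={q8} A14={q3} A23={q1} A34={q7}
C dims 4,4; δ0: rk 4, SNF 1^3·2
degree 0: 4−4−0 = 0 → Ȟ^0 ≅ 0
degree 1: 4−0−4 = 0 plus torsion [2] → Ȟ^1 ≅ Z/2
degree 2: 0−0−0 = 0 → Ȟ^2 ≅ 0


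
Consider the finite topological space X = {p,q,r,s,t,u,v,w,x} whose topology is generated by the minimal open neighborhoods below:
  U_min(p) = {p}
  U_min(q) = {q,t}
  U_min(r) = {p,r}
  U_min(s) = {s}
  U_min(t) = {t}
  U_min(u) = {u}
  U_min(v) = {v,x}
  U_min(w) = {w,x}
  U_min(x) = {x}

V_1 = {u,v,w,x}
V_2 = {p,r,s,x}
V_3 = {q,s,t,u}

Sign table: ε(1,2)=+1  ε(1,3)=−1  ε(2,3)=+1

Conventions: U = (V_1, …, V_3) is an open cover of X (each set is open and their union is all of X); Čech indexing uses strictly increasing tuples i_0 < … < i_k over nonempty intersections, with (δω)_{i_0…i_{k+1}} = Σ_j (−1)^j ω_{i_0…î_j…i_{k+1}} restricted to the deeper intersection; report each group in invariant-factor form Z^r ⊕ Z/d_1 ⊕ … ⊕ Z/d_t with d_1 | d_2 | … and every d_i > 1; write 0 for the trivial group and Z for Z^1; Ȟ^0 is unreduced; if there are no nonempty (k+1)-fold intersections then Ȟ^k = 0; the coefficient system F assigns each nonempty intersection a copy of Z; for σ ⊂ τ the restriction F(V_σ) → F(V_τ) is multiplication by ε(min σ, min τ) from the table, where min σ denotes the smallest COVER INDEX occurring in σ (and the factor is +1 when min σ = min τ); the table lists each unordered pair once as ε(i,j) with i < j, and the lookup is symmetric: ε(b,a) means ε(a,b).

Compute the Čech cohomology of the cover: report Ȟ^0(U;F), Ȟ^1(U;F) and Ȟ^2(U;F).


nonempty overlaps:
  V12={x} V13={u} V23={s}
C dims 3,3; δ0: rk 3, SNF 1^2·2
degree 0: 3−3−0 = 0 → Ȟ^0 ≅ 0
degree 1: 3−0−3 = 0 plus torsion [2] → Ȟ^1 ≅ Z/2
degree 2: 0−0−0 = 0 → Ȟ^2 ≅ 0

Ȟ^0 ≅ 0; Ȟ^1 ≅ Z/2; Ȟ^2 ≅ 0


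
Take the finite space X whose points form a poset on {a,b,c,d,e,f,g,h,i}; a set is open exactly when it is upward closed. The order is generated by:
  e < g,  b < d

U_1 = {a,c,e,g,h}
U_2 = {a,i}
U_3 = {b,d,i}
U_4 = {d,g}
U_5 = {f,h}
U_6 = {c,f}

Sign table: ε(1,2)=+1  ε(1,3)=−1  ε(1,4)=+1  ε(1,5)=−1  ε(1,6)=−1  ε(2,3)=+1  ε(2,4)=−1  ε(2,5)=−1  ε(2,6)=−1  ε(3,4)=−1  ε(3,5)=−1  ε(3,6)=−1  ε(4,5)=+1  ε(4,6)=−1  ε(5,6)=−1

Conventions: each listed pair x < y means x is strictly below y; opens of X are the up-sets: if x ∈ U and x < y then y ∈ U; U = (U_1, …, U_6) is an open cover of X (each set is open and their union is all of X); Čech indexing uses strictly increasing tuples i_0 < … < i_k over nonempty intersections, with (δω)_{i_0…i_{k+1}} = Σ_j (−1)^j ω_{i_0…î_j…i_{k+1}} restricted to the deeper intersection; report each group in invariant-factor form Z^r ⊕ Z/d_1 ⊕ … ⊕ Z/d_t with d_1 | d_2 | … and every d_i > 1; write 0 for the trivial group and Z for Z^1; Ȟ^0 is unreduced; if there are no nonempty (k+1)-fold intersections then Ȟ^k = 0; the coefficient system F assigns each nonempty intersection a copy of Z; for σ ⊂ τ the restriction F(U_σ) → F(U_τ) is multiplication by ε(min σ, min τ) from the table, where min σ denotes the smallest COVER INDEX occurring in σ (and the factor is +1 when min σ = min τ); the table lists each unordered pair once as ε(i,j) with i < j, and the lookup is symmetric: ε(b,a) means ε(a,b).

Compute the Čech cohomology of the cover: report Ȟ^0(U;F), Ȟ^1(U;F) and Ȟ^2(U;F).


Ȟ^0(U;F) ≅ 0, Ȟ^1(U;F) ≅ Z ⊕ Z/2, Ȟ^2(U;F) ≅ 0

nonempty overlaps:
  U12={a} U14={g} U15={h} U16={c} U23={i} U34={d} U56={f}
C dims 6,7; δ0: rk 6, SNF 1^5·2
degree 0: 6−6−0 = 0 → Ȟ^0 ≅ 0
degree 1: 7−0−6 = 1 plus torsion [2] → Ȟ^1 ≅ Z ⊕ Z/2
degree 2: 0−0−0 = 0 → Ȟ^2 ≅ 0


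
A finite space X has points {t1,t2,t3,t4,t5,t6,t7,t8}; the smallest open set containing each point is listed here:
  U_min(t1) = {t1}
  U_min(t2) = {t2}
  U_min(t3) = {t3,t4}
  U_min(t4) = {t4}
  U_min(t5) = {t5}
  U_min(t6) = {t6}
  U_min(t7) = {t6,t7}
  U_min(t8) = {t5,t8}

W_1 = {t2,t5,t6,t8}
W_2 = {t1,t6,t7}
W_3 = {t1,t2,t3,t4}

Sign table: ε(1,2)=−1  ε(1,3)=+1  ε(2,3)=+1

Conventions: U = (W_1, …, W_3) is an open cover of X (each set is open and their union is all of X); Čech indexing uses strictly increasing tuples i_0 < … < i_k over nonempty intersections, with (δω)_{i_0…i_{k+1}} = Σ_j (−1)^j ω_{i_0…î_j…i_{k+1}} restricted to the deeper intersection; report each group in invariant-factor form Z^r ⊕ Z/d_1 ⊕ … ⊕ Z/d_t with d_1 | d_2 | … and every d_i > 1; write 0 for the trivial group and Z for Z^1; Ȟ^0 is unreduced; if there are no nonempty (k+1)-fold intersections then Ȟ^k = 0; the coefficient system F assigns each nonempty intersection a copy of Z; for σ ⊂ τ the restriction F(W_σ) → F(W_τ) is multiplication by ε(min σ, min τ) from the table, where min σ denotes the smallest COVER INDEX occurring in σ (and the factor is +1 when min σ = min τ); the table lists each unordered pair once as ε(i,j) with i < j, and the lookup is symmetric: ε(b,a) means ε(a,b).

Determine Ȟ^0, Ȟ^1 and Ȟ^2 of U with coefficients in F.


Ȟ^0 = 0, Ȟ^1 = Z/2 and Ȟ^2 = 0

nerve of the cover:
  W12={t6} W13={t2} W23={t1}
C dims 3,3; δ0: rk 3, SNF 1^2·2
Ȟ^0 = (3 − 3) − 0 = 0, so Ȟ^0 ≅ 0
Ȟ^1 = (3 − 0) − 3 = 0 plus torsion [2], so Ȟ^1 ≅ Z/2
Ȟ^2 = (0 − 0) − 0 = 0, so Ȟ^2 ≅ 0


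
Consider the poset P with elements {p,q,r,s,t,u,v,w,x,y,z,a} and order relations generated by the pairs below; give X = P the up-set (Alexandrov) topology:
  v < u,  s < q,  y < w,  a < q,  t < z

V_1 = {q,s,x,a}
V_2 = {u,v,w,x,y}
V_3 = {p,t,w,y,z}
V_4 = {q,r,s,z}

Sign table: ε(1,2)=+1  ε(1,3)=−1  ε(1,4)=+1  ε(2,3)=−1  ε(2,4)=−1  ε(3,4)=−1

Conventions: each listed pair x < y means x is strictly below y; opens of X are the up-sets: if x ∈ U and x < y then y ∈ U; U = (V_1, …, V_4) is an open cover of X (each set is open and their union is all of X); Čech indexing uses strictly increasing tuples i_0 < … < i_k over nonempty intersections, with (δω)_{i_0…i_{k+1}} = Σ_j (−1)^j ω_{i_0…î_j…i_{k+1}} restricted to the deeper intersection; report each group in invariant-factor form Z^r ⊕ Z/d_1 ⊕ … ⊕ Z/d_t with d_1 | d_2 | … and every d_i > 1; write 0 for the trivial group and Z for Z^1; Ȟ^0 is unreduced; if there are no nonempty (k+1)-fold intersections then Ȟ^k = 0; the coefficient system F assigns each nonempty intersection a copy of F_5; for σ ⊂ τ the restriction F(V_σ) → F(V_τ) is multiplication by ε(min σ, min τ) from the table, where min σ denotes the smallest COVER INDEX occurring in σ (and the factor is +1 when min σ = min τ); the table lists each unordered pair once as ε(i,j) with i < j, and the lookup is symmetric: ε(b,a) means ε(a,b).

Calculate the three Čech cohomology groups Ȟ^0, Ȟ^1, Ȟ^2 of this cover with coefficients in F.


Ȟ^0(U;F) ≅ Z/5, Ȟ^1(U;F) ≅ Z/5, Ȟ^2(U;F) ≅ 0

cover nerve:
  V12={x} V14={q,s} V23={w,y} V34={z}
C dims 4,4; δ0: rk_F5 3
Ȟ^0: (4−3)−0=1 ⇒ Z/5
Ȟ^1: (4−0)−3=1 ⇒ Z/5
Ȟ^2: (0−0)−0=0 ⇒ 0


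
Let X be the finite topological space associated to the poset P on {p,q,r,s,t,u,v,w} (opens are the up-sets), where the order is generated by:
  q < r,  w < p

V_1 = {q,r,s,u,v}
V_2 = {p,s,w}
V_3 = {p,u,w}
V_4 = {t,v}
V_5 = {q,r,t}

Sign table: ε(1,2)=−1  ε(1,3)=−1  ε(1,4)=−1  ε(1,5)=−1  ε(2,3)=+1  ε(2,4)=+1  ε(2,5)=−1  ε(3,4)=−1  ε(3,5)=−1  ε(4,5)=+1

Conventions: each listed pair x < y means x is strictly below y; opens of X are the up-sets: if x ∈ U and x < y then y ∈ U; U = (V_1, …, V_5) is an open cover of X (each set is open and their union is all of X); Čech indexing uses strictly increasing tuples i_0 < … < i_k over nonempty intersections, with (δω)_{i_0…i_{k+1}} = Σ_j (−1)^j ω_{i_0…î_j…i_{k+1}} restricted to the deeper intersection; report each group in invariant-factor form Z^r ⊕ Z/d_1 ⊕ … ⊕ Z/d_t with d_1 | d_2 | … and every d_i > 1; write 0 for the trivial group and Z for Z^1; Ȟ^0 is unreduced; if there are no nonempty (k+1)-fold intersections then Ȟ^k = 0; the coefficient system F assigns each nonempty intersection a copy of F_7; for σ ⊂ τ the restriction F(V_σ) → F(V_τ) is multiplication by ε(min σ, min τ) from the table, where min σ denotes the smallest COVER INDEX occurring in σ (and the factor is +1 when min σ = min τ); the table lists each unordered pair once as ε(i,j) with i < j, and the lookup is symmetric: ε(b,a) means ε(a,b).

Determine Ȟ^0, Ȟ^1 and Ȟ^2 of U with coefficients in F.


cover nerve:
  V12={s} V13={u} V14={v} V15={q,r} V23={p,w} V45={t}
C dims 5,6; δ0: rk_F7 4
Ȟ^0: (5−4)−0=1 ⇒ Z/7
Ȟ^1: (6−0)−4=2 ⇒ Z/7 ⊕ Z/7
Ȟ^2: (0−0)−0=0 ⇒ 0

Ȟ^0(U;F) ≅ Z/7, Ȟ^1(U;F) ≅ Z/7 ⊕ Z/7 and Ȟ^2(U;F) ≅ 0


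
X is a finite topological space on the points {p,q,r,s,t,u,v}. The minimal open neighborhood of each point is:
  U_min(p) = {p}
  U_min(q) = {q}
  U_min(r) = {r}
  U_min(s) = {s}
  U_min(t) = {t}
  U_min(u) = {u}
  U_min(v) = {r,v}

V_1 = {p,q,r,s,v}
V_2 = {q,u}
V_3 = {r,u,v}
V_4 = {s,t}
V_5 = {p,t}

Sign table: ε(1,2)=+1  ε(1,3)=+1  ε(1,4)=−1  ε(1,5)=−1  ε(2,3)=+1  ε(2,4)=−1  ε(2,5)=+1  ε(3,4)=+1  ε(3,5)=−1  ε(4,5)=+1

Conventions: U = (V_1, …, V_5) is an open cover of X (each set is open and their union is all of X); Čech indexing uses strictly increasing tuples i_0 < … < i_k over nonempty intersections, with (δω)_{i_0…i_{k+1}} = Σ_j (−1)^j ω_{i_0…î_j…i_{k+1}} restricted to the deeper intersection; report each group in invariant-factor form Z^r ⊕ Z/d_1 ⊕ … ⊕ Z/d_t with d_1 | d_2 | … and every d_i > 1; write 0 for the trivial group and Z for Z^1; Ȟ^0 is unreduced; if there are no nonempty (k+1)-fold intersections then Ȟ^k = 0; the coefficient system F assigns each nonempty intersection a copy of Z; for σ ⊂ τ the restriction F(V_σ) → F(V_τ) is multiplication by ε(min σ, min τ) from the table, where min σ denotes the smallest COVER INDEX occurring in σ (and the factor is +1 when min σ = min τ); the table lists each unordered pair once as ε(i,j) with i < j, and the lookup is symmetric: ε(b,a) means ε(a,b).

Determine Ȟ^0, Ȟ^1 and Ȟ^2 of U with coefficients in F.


Ȟ^0 = Z,  Ȟ^1 = Z^2,  Ȟ^2 = 0

nonempty intersections:
  V12={q} V13={r,v} V14={s} V15={p} V23={u} V45={t}
C dims 5,6; δ0: rk 4, SNF 1^4
Ȟ^0: (5−4)−0=1 ⇒ Z
Ȟ^1: (6−0)−4=2 ⇒ Z^2
Ȟ^2: (0−0)−0=0 ⇒ 0


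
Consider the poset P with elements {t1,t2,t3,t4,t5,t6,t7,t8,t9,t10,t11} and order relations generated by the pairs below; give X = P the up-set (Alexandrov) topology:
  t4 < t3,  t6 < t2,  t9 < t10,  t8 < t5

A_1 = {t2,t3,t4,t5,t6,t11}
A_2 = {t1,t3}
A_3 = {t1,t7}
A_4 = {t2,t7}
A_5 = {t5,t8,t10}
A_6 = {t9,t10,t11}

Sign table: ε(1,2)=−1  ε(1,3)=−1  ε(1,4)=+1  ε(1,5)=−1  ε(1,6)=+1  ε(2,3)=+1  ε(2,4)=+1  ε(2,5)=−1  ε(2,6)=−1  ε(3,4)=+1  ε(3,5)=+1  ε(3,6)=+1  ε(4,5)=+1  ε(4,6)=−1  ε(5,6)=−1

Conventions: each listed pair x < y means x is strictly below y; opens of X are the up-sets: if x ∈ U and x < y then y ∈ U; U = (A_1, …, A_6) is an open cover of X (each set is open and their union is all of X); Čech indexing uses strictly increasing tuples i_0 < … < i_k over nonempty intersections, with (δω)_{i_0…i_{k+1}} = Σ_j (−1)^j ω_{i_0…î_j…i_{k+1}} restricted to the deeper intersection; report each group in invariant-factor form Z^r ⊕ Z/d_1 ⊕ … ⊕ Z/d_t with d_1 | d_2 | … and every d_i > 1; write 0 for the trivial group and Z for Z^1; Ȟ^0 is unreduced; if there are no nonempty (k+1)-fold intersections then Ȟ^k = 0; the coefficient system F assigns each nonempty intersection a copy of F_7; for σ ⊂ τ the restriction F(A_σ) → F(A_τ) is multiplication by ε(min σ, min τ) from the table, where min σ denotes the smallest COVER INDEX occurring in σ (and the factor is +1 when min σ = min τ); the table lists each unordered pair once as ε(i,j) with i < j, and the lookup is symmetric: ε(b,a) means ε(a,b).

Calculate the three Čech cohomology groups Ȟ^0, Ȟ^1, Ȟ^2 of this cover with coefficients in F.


Ȟ^0 = 0; Ȟ^1 = Z/7; Ȟ^2 = 0

intersection data:
  A12={t3} A14={t2} A15={t5} A16={t11} A23={t1} A34={t7} A56={t10}
C dims 6,7; δ0: rk_F7 6
Ȟ^0 = (6 − 6) − 0 = 0, so Ȟ^0 ≅ 0
Ȟ^1 = (7 − 0) − 6 = 1, so Ȟ^1 ≅ Z/7
Ȟ^2 = (0 − 0) − 0 = 0, so Ȟ^2 ≅ 0
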